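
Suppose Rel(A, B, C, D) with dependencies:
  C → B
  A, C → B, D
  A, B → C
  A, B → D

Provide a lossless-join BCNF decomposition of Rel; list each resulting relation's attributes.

{A, C, D}; {B, C}

Candidate keys of the original relation: {A, B}, {A, C}.
{A, B, C, D}: {C} determines {B, C} here but is not a superkey — split on C → B, giving {B, C} and {A, C, D}.
{B, C} has no BCNF violation.
{A, C, D} has no BCNF violation.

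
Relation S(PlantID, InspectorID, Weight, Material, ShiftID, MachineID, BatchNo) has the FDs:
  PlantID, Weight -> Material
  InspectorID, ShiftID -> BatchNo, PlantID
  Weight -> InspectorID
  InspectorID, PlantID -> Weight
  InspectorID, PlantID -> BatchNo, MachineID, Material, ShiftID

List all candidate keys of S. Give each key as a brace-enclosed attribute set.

{InspectorID, PlantID}, {InspectorID, ShiftID}, {PlantID, Weight}, {ShiftID, Weight}

{InspectorID, PlantID}⁺ = {BatchNo, InspectorID, MachineID, Material, PlantID, ShiftID, Weight} — all of the relation — so {InspectorID, PlantID} is a candidate key.
{InspectorID, ShiftID}⁺ = {BatchNo, InspectorID, MachineID, Material, PlantID, ShiftID, Weight} — all of the relation — so {InspectorID, ShiftID} is a candidate key.
{PlantID, Weight}⁺ = {BatchNo, InspectorID, MachineID, Material, PlantID, ShiftID, Weight} — all of the relation — so {PlantID, Weight} is a candidate key.
{ShiftID, Weight}⁺ = {BatchNo, InspectorID, MachineID, Material, PlantID, ShiftID, Weight} — all of the relation — so {ShiftID, Weight} is a candidate key.
These are minimal and exhaustive — every other superkey contains one of them.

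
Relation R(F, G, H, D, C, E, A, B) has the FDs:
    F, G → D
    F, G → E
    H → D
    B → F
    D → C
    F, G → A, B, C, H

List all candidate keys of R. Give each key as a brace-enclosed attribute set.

No FD produces {G}, so it must be in every candidate key.
{B, G}⁺ = {A, B, C, D, E, F, G, H}, which is every attribute, so {B, G} is a candidate key.
{F, G}⁺ = {A, B, C, D, E, F, G, H}, which is every attribute, so {F, G} is a candidate key.
No proper subset of any of these is a key, and no other minimal superkey exists.

{B, G}, {F, G}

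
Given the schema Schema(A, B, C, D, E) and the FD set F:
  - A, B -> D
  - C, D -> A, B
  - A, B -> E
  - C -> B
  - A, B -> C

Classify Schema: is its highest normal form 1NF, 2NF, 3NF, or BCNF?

Candidate keys: {A, B}, {A, C}, {C, D}. Prime attributes: {A, B, C, D}.
C -> B: {C}⁺ = {B, C}, which is not all of the attributes, so the left side is not a superkey — BCNF is violated.
Since {B} ⊆ prime attributes and every other non-superkey FD also has a prime right side, the schema is in 3NF.

3NF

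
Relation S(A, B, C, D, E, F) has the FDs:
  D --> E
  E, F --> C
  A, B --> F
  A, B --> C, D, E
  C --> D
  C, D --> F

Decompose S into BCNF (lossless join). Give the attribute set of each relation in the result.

{A, B, C}; {C, D, F}; {D, E}

Candidate key of the original relation: {A, B}.
{A, B, C, D, E, F}: {D} determines {D, E} here but is not a superkey — split on D --> E, giving {D, E} and {A, B, C, D, F}.
{D, E} has no BCNF violation.
{A, B, C, D, F}: {C} determines {C, D, F} here but is not a superkey — split on C --> D, F, giving {C, D, F} and {A, B, C}.
{C, D, F} has no BCNF violation.
{A, B, C} has no BCNF violation.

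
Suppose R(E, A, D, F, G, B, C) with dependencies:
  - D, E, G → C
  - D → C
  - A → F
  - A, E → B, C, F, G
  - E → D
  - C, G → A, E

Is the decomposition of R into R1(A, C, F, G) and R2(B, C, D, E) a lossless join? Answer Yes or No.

R1 ∩ R2 = {C}; its closure under F is {C}.
Neither R1 nor R2 is contained in that closure, so the decomposition is lossy.

No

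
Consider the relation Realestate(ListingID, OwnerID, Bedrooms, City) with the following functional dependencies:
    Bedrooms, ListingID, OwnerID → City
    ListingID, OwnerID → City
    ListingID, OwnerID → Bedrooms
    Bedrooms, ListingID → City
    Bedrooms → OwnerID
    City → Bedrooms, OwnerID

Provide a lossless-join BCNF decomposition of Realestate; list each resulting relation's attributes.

{Bedrooms, City}; {Bedrooms, OwnerID}; {City, ListingID}

Candidate keys of the original relation: {Bedrooms, ListingID}, {City, ListingID}, {ListingID, OwnerID}.
In {Bedrooms, City, ListingID, OwnerID}, {Bedrooms} is not a superkey ({Bedrooms}⁺ restricted to this set is {Bedrooms, OwnerID}), so split on Bedrooms → OwnerID into {Bedrooms, OwnerID} and {Bedrooms, City, ListingID}.
{Bedrooms, OwnerID}: every determinant is a superkey — BCNF.
In {Bedrooms, City, ListingID}, {City} is not a superkey ({City}⁺ restricted to this set is {Bedrooms, City}), so split on City → Bedrooms into {Bedrooms, City} and {City, ListingID}.
{Bedrooms, City}: every determinant is a superkey — BCNF.
{City, ListingID}: every determinant is a superkey — BCNF.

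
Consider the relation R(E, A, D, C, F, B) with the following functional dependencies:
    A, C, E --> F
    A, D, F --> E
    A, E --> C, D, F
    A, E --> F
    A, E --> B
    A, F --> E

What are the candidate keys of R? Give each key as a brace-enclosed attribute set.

{A} never appears on the right of any FD, so every key must include it.
Closure of {A, E} is {A, B, C, D, E, F}, the whole schema; {A, E} is a candidate key.
Closure of {A, F} is {A, B, C, D, E, F}, the whole schema; {A, F} is a candidate key.
These are minimal and exhaustive — every other superkey contains one of them.

{A, E}, {A, F}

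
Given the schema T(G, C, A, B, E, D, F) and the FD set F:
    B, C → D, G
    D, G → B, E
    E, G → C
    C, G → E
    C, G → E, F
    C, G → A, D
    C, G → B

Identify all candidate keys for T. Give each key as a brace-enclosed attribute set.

{B, C}, {C, G}, {D, G}, {E, G}

{B, C} is a candidate key since {B, C}⁺ = {A, B, C, D, E, F, G} covers every attribute.
{C, G} is a candidate key since {C, G}⁺ = {A, B, C, D, E, F, G} covers every attribute.
{D, G} is a candidate key since {D, G}⁺ = {A, B, C, D, E, F, G} covers every attribute.
{E, G} is a candidate key since {E, G}⁺ = {A, B, C, D, E, F, G} covers every attribute.
These are minimal and exhaustive — every other superkey contains one of them.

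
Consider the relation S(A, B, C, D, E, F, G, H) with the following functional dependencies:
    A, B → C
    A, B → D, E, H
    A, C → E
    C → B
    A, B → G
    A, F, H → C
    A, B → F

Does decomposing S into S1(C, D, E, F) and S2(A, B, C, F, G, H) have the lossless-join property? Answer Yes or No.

Common attributes: {C, F}; their closure is {B, C, F}.
Neither S1 nor S2 is contained in that closure, so the decomposition is lossy.

No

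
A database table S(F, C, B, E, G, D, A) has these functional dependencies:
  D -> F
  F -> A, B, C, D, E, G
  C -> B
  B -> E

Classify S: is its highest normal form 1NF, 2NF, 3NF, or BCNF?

2NF

Candidate keys: {D}, {F}. Prime attributes: {D, F}.
C -> B breaks BCNF: {C}⁺ = {B, C, E}, so {C} is not a superkey.
Because {B} is non-prime and the left side of C -> B is not a superkey, the relation is not in 3NF.
All keys have size 1, which rules out partial dependencies — 2NF is satisfied.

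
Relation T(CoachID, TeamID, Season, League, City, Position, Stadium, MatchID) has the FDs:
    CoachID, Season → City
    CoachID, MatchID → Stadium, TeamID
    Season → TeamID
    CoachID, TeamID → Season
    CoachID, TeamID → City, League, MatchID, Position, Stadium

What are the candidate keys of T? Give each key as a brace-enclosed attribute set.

{CoachID, MatchID}, {CoachID, Season}, {CoachID, TeamID}

Attributes never on any right-hand side: {CoachID} — every candidate key must contain it.
{CoachID, MatchID}⁺ = {City, CoachID, League, MatchID, Position, Season, Stadium, TeamID} — all of the relation — so {CoachID, MatchID} is a candidate key.
{CoachID, Season}⁺ = {City, CoachID, League, MatchID, Position, Season, Stadium, TeamID} — all of the relation — so {CoachID, Season} is a candidate key.
{CoachID, TeamID}⁺ = {City, CoachID, League, MatchID, Position, Season, Stadium, TeamID} — all of the relation — so {CoachID, TeamID} is a candidate key.
No proper subset of any of these is a key, and no other minimal superkey exists.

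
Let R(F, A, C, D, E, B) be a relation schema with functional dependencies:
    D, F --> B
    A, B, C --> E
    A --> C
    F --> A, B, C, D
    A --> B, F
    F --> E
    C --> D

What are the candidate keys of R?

{A}, {F}

{A} is a candidate key since {A}⁺ = {A, B, C, D, E, F} covers every attribute.
{F} is a candidate key since {F}⁺ = {A, B, C, D, E, F} covers every attribute.
No proper subset of any of these is a key, and no other minimal superkey exists.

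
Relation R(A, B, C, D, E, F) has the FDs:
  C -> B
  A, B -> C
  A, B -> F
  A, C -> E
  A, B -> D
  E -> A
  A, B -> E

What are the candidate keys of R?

{A, B} is a candidate key since {A, B}⁺ = {A, B, C, D, E, F} covers every attribute.
{A, C} is a candidate key since {A, C}⁺ = {A, B, C, D, E, F} covers every attribute.
{B, E} is a candidate key since {B, E}⁺ = {A, B, C, D, E, F} covers every attribute.
{C, E} is a candidate key since {C, E}⁺ = {A, B, C, D, E, F} covers every attribute.
No proper subset of any of these is a key, and no other minimal superkey exists.

{A, B}, {A, C}, {B, E}, {C, E}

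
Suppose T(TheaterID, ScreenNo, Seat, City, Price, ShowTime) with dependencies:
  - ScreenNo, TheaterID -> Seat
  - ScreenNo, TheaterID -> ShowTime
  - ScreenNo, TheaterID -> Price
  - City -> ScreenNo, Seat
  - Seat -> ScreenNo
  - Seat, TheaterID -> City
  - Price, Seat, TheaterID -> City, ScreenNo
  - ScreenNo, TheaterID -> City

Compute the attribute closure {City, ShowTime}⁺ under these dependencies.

Start with {City, ShowTime}.
City -> ScreenNo, Seat applies; add {ScreenNo, Seat} → now {City, ScreenNo, Seat, ShowTime}.
No further FD applies.

{City, ScreenNo, Seat, ShowTime}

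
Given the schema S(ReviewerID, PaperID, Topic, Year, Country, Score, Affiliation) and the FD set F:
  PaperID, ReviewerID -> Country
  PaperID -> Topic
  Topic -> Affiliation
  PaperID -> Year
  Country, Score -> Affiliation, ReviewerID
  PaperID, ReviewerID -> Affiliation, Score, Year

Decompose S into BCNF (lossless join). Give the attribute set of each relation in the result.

{Affiliation, Topic}; {Country, PaperID, Score}; {Country, ReviewerID, Score}; {PaperID, Topic, Year}

Candidate keys of the original relation: {Country, PaperID, Score}, {PaperID, ReviewerID}.
Within {Affiliation, Country, PaperID, ReviewerID, Score, Topic, Year}: {PaperID}⁺ ∩ {Affiliation, Country, PaperID, ReviewerID, Score, Topic, Year} = {Affiliation, PaperID, Topic, Year}, not the whole set, so PaperID -> Affiliation, Topic, Year violates BCNF; decompose into {Affiliation, PaperID, Topic, Year} and {Country, PaperID, ReviewerID, Score}.
Within {Affiliation, PaperID, Topic, Year}: {Topic}⁺ ∩ {Affiliation, PaperID, Topic, Year} = {Affiliation, Topic}, not the whole set, so Topic -> Affiliation violates BCNF; decompose into {Affiliation, Topic} and {PaperID, Topic, Year}.
{Affiliation, Topic} has no BCNF violation.
{PaperID, Topic, Year} has no BCNF violation.
Within {Country, PaperID, ReviewerID, Score}: {Country, Score}⁺ ∩ {Country, PaperID, ReviewerID, Score} = {Country, ReviewerID, Score}, not the whole set, so Country, Score -> ReviewerID violates BCNF; decompose into {Country, ReviewerID, Score} and {Country, PaperID, Score}.
{Country, ReviewerID, Score} has no BCNF violation.
{Country, PaperID, Score} has no BCNF violation.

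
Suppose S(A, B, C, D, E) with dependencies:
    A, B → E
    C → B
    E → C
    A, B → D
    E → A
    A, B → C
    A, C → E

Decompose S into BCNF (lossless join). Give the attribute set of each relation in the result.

Candidate keys of the original relation: {A, B}, {A, C}, {E}.
In {A, B, C, D, E}, {C} is not a superkey ({C}⁺ restricted to this set is {B, C}), so split on C → B into {B, C} and {A, C, D, E}.
{B, C} is in BCNF.
{A, C, D, E} is in BCNF.

{A, C, D, E}; {B, C}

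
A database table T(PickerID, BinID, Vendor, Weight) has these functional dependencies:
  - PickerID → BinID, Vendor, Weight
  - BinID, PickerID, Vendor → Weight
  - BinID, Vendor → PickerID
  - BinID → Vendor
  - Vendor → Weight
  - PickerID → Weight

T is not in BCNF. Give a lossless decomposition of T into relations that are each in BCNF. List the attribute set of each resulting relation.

Candidate keys of the original relation: {BinID}, {PickerID}.
In {BinID, PickerID, Vendor, Weight}, {Vendor} is not a superkey ({Vendor}⁺ restricted to this set is {Vendor, Weight}), so split on Vendor → Weight into {Vendor, Weight} and {BinID, PickerID, Vendor}.
{Vendor, Weight} has no BCNF violation.
{BinID, PickerID, Vendor} has no BCNF violation.

{BinID, PickerID, Vendor}; {Vendor, Weight}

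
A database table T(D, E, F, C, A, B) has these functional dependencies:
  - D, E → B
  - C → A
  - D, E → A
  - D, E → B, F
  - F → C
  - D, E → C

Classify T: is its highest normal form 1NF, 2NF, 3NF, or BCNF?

Candidate key: {D, E}. Prime attributes: {D, E}.
For C → A we have {C}⁺ = {A, C}; {C} is not a superkey, so BCNF fails.
Because {A} is non-prime and the left side of C → A is not a superkey, the relation is not in 3NF.
No proper subset of a key has a non-prime attribute in its closure, so there is no partial dependency; 2NF holds.

2NF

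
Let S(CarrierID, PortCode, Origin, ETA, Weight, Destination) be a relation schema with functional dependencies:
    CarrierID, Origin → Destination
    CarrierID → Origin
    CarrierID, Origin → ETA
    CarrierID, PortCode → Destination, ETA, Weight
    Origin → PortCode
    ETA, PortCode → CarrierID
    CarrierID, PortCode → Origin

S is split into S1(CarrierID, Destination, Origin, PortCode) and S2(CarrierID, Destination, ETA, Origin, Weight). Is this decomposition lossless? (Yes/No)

The shared attributes are {CarrierID, Destination, Origin} and {CarrierID, Destination, Origin}⁺ = {CarrierID, Destination, ETA, Origin, PortCode, Weight}.
S1 is contained in that closure, so S1 ∩ S2 → S1 holds and the join is lossless.

Yes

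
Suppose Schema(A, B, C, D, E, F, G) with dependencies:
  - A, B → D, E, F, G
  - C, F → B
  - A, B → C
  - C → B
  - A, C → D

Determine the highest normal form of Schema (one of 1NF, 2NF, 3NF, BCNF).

Candidate keys: {A, B}, {A, C}. Prime attributes: {A, B, C}.
For C, F → B we have {C, F}⁺ = {B, C, F}; {C, F} is not a superkey, so BCNF fails.
But every attribute on its right side ({B}) is prime, and the same holds for every other non-superkey FD, so 3NF still holds.

3NF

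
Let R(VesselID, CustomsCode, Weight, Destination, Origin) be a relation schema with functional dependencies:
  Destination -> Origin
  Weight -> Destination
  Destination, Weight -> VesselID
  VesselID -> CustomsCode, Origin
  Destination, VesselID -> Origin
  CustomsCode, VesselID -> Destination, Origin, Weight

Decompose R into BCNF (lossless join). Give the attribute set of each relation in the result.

{CustomsCode, Destination, VesselID, Weight}; {Destination, Origin}

Candidate keys of the original relation: {VesselID}, {Weight}.
In {CustomsCode, Destination, Origin, VesselID, Weight}, {Destination} is not a superkey ({Destination}⁺ restricted to this set is {Destination, Origin}), so split on Destination -> Origin into {Destination, Origin} and {CustomsCode, Destination, VesselID, Weight}.
{Destination, Origin} is in BCNF.
{CustomsCode, Destination, VesselID, Weight} is in BCNF.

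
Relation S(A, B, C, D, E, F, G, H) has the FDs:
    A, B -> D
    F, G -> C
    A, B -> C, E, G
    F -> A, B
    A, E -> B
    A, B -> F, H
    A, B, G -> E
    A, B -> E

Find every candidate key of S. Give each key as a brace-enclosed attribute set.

{F}⁺ = {A, B, C, D, E, F, G, H} — all of the relation — so {F} is a candidate key.
{A, B}⁺ = {A, B, C, D, E, F, G, H} — all of the relation — so {A, B} is a candidate key.
{A, E}⁺ = {A, B, C, D, E, F, G, H} — all of the relation — so {A, E} is a candidate key.
No proper subset of any of these is a key, and no other minimal superkey exists.

{A, B}, {A, E}, {F}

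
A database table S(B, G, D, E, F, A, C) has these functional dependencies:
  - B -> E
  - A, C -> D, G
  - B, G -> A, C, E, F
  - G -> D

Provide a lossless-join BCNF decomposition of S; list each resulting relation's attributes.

{A, B, C, F}; {A, C, G}; {B, E}; {D, G}

Candidate keys of the original relation: {A, B, C}, {B, G}.
In {A, B, C, D, E, F, G}, {B} is not a superkey ({B}⁺ restricted to this set is {B, E}), so split on B -> E into {B, E} and {A, B, C, D, F, G}.
{B, E} is in BCNF.
In {A, B, C, D, F, G}, {A, C} is not a superkey ({A, C}⁺ restricted to this set is {A, C, D, G}), so split on A, C -> D, G into {A, C, D, G} and {A, B, C, F}.
In {A, C, D, G}, {G} is not a superkey ({G}⁺ restricted to this set is {D, G}), so split on G -> D into {D, G} and {A, C, G}.
{D, G} is in BCNF.
{A, C, G} is in BCNF.
{A, B, C, F} is in BCNF.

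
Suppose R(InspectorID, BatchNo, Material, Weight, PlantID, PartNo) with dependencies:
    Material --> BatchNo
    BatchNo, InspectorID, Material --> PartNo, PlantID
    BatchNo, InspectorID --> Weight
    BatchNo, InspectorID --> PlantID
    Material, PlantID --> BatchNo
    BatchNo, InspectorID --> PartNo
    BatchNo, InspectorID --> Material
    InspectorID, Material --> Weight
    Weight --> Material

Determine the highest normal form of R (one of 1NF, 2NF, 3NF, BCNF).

Candidate keys: {BatchNo, InspectorID}, {InspectorID, Material}, {InspectorID, Weight}. Prime attributes: {BatchNo, InspectorID, Material, Weight}.
Material --> BatchNo breaks BCNF: {Material}⁺ = {BatchNo, Material}, so {Material} is not a superkey.
Its right-hand attributes {BatchNo} are all prime, as are those of every other non-superkey FD — the relation is in 3NF.

3NF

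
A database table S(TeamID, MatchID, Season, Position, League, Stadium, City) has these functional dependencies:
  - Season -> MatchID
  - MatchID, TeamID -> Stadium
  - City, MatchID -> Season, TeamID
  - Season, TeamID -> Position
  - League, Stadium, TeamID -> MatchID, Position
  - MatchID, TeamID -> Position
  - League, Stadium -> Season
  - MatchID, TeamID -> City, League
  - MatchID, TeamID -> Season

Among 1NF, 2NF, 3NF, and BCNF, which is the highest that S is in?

Candidate keys: {City, League, Stadium}, {City, MatchID}, {City, Season}, {League, Stadium, TeamID}, {MatchID, TeamID}, {Season, TeamID}. Prime attributes: {City, League, MatchID, Season, Stadium, TeamID}.
Season -> MatchID breaks BCNF: {Season}⁺ = {MatchID, Season}, so {Season} is not a superkey.
But every attribute on its right side ({MatchID}) is prime, and the same holds for every other non-superkey FD, so 3NF still holds.

3NF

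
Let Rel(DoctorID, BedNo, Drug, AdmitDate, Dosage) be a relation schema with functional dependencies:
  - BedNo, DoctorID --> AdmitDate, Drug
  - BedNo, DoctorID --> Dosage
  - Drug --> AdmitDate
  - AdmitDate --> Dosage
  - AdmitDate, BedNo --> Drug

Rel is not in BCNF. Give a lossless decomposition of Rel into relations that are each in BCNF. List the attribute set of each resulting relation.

Candidate key of the original relation: {BedNo, DoctorID}.
{AdmitDate, BedNo, DoctorID, Dosage, Drug}: {Drug} determines {AdmitDate, Dosage, Drug} here but is not a superkey — split on Drug --> AdmitDate, Dosage, giving {AdmitDate, Dosage, Drug} and {BedNo, DoctorID, Drug}.
{AdmitDate, Dosage, Drug}: {AdmitDate} determines {AdmitDate, Dosage} here but is not a superkey — split on AdmitDate --> Dosage, giving {AdmitDate, Dosage} and {AdmitDate, Drug}.
{AdmitDate, Dosage}: every determinant is a superkey — BCNF.
{AdmitDate, Drug}: every determinant is a superkey — BCNF.
{BedNo, DoctorID, Drug}: every determinant is a superkey — BCNF.

{AdmitDate, Dosage}; {AdmitDate, Drug}; {BedNo, DoctorID, Drug}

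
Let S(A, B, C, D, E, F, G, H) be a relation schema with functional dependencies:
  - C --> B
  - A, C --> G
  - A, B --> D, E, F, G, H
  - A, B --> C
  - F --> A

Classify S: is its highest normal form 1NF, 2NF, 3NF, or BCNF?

Candidate keys: {A, B}, {A, C}, {B, F}, {C, F}. Prime attributes: {A, B, C, F}.
C --> B: {C}⁺ = {B, C}, which is not all of the attributes, so the left side is not a superkey — BCNF is violated.
But every attribute on its right side ({B}) is prime, and the same holds for every other non-superkey FD, so 3NF still holds.

3NF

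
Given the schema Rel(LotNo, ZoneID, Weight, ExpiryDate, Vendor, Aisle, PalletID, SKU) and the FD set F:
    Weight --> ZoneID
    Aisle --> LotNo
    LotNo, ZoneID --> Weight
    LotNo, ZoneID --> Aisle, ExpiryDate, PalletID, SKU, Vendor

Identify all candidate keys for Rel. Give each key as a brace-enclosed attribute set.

{Aisle, Weight} is a candidate key since {Aisle, Weight}⁺ = {Aisle, ExpiryDate, LotNo, PalletID, SKU, Vendor, Weight, ZoneID} covers every attribute.
{Aisle, ZoneID} is a candidate key since {Aisle, ZoneID}⁺ = {Aisle, ExpiryDate, LotNo, PalletID, SKU, Vendor, Weight, ZoneID} covers every attribute.
{LotNo, Weight} is a candidate key since {LotNo, Weight}⁺ = {Aisle, ExpiryDate, LotNo, PalletID, SKU, Vendor, Weight, ZoneID} covers every attribute.
{LotNo, ZoneID} is a candidate key since {LotNo, ZoneID}⁺ = {Aisle, ExpiryDate, LotNo, PalletID, SKU, Vendor, Weight, ZoneID} covers every attribute.
Any other superkey properly contains one of these, so there are no further candidate keys.

{Aisle, Weight}, {Aisle, ZoneID}, {LotNo, Weight}, {LotNo, ZoneID}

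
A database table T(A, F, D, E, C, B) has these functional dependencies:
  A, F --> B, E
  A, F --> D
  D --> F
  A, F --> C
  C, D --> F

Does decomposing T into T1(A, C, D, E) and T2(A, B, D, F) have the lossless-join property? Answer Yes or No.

Yes

T1 ∩ T2 = {A, D}; its closure under F is {A, B, C, D, E, F}.
T1 is contained in that closure, so T1 ∩ T2 --> T1 holds and the join is lossless.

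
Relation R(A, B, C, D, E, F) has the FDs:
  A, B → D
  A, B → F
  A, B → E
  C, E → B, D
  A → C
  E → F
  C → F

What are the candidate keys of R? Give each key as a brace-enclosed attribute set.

{A, B}, {A, E}

{A} never appears on the right of any FD, so every key must include it.
{A, B}⁺ = {A, B, C, D, E, F}, which is every attribute, so {A, B} is a candidate key.
{A, E}⁺ = {A, B, C, D, E, F}, which is every attribute, so {A, E} is a candidate key.
These are minimal and exhaustive — every other superkey contains one of them.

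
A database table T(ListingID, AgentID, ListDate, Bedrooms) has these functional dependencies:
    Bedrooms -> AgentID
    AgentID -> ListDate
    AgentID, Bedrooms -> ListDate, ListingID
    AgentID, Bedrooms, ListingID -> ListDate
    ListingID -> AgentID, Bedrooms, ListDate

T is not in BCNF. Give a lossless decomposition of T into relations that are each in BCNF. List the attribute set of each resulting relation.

Candidate keys of the original relation: {Bedrooms}, {ListingID}.
In {AgentID, Bedrooms, ListDate, ListingID}, {AgentID} is not a superkey ({AgentID}⁺ restricted to this set is {AgentID, ListDate}), so split on AgentID -> ListDate into {AgentID, ListDate} and {AgentID, Bedrooms, ListingID}.
{AgentID, ListDate} is in BCNF.
{AgentID, Bedrooms, ListingID} is in BCNF.

{AgentID, Bedrooms, ListingID}; {AgentID, ListDate}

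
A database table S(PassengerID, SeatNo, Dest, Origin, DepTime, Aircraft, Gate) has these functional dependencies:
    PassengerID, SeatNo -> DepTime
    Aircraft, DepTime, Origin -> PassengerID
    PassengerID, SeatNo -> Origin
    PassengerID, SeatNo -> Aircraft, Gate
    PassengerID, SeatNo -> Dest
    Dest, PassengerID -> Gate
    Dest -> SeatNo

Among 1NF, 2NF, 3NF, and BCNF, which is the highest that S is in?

Candidate keys: {Aircraft, DepTime, Dest, Origin}, {Aircraft, DepTime, Origin, SeatNo}, {Dest, PassengerID}, {PassengerID, SeatNo}. Prime attributes: {Aircraft, DepTime, Dest, Origin, PassengerID, SeatNo}.
Aircraft, DepTime, Origin -> PassengerID breaks BCNF: {Aircraft, DepTime, Origin}⁺ = {Aircraft, DepTime, Origin, PassengerID}, so {Aircraft, DepTime, Origin} is not a superkey.
Since {PassengerID} ⊆ prime attributes and every other non-superkey FD also has a prime right side, the schema is in 3NF.

3NF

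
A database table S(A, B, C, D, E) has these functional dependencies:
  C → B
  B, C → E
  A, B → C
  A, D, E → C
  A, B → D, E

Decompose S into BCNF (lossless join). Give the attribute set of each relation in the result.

Candidate keys of the original relation: {A, B}, {A, C}, {A, D, E}.
{A, B, C, D, E}: {C} determines {B, C, E} here but is not a superkey — split on C → B, E, giving {B, C, E} and {A, C, D}.
{B, C, E} is in BCNF.
{A, C, D} is in BCNF.

{A, C, D}; {B, C, E}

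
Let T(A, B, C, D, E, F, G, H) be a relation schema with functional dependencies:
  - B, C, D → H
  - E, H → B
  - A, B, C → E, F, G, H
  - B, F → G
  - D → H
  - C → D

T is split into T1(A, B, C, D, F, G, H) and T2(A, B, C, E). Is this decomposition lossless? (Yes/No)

Common attributes: {A, B, C}; their closure is {A, B, C, D, E, F, G, H}.
Since T1 ⊆ {A, B, C, D, E, F, G, H}, the intersection is a superkey of T1; the decomposition is lossless.

Yes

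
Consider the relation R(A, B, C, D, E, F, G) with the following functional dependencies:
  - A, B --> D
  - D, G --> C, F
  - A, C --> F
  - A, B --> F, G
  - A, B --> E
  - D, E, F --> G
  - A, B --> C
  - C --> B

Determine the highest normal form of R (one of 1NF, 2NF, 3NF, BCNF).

3NF

Candidate keys: {A, B}, {A, C}, {A, D, E, F}, {A, D, G}. Prime attributes: {A, B, C, D, E, F, G}.
D, G --> C, F breaks BCNF: {D, G}⁺ = {B, C, D, F, G}, so {D, G} is not a superkey.
Since {C, F} ⊆ prime attributes and every other non-superkey FD also has a prime right side, the schema is in 3NF.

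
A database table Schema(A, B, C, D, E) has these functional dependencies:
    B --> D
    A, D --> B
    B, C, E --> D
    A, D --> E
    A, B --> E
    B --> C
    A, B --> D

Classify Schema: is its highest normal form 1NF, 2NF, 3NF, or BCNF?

Candidate keys: {A, B}, {A, D}. Prime attributes: {A, B, D}.
For B --> D we have {B}⁺ = {B, C, D}; {B} is not a superkey, so BCNF fails.
B --> C determines the non-prime attribute {C} from a non-superkey — 3NF is violated.
{B} is a proper subset of the key {A, B}, and {B}⁺ contains the non-prime attribute {C} — a partial dependency, so 2NF is violated.

1NF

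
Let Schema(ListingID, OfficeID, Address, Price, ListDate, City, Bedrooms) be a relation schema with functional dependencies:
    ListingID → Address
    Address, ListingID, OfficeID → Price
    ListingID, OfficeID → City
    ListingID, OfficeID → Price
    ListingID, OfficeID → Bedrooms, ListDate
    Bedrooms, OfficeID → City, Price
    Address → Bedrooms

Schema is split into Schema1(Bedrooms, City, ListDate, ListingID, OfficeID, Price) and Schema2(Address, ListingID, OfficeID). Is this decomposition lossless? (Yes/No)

Yes

Common attributes: {ListingID, OfficeID}; their closure is {Address, Bedrooms, City, ListDate, ListingID, OfficeID, Price}.
Schema1 is contained in that closure, so Schema1 ∩ Schema2 → Schema1 holds and the join is lossless.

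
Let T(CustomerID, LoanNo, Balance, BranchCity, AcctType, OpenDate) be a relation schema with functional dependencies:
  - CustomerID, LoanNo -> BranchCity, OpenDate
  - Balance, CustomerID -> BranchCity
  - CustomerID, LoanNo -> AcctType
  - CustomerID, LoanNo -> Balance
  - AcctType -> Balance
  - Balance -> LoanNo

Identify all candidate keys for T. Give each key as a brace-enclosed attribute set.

{AcctType, CustomerID}, {Balance, CustomerID}, {CustomerID, LoanNo}

Attributes never on any right-hand side: {CustomerID} — every candidate key must contain it.
{AcctType, CustomerID}⁺ = {AcctType, Balance, BranchCity, CustomerID, LoanNo, OpenDate}, which is every attribute, so {AcctType, CustomerID} is a candidate key.
{Balance, CustomerID}⁺ = {AcctType, Balance, BranchCity, CustomerID, LoanNo, OpenDate}, which is every attribute, so {Balance, CustomerID} is a candidate key.
{CustomerID, LoanNo}⁺ = {AcctType, Balance, BranchCity, CustomerID, LoanNo, OpenDate}, which is every attribute, so {CustomerID, LoanNo} is a candidate key.
Any other superkey properly contains one of these, so there are no further candidate keys.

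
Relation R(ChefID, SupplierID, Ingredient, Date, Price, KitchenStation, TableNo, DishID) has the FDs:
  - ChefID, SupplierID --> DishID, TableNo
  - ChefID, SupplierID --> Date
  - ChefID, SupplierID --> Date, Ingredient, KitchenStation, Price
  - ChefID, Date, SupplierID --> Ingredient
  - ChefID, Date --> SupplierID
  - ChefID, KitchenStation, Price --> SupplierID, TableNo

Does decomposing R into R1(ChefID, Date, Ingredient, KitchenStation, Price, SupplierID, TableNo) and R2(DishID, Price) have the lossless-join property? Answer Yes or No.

The shared attributes are {Price} and {Price}⁺ = {Price}.
R1 ⊄ {Price} and R2 ⊄ {Price}, so the split is lossy.

No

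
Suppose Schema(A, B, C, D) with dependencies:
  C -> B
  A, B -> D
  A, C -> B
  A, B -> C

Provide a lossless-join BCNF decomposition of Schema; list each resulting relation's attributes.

Candidate keys of the original relation: {A, B}, {A, C}.
Within {A, B, C, D}: {C}⁺ ∩ {A, B, C, D} = {B, C}, not the whole set, so C -> B violates BCNF; decompose into {B, C} and {A, C, D}.
{B, C} has no BCNF violation.
{A, C, D} has no BCNF violation.

{A, C, D}; {B, C}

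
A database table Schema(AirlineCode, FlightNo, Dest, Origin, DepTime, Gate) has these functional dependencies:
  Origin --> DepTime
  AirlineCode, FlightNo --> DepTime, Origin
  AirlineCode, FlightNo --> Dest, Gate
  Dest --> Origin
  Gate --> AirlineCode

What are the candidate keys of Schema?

{AirlineCode, FlightNo}, {FlightNo, Gate}

Attributes never on any right-hand side: {FlightNo} — every candidate key must contain it.
{AirlineCode, FlightNo}⁺ = {AirlineCode, DepTime, Dest, FlightNo, Gate, Origin}, which is every attribute, so {AirlineCode, FlightNo} is a candidate key.
{FlightNo, Gate}⁺ = {AirlineCode, DepTime, Dest, FlightNo, Gate, Origin}, which is every attribute, so {FlightNo, Gate} is a candidate key.
No proper subset of any of these is a key, and no other minimal superkey exists.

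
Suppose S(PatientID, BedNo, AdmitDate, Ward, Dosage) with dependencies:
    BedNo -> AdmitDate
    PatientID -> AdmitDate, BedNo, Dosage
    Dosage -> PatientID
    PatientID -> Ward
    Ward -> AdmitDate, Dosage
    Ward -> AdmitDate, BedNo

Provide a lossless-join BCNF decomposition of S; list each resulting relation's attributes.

Candidate keys of the original relation: {Dosage}, {PatientID}, {Ward}.
{AdmitDate, BedNo, Dosage, PatientID, Ward}: {BedNo} determines {AdmitDate, BedNo} here but is not a superkey — split on BedNo -> AdmitDate, giving {AdmitDate, BedNo} and {BedNo, Dosage, PatientID, Ward}.
{AdmitDate, BedNo} is in BCNF.
{BedNo, Dosage, PatientID, Ward} is in BCNF.

{AdmitDate, BedNo}; {BedNo, Dosage, PatientID, Ward}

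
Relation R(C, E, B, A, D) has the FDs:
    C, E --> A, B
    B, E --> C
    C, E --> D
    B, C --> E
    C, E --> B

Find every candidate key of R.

{B, C}, {B, E}, {C, E}

{B, C}⁺ = {A, B, C, D, E}, which is every attribute, so {B, C} is a candidate key.
{B, E}⁺ = {A, B, C, D, E}, which is every attribute, so {B, E} is a candidate key.
{C, E}⁺ = {A, B, C, D, E}, which is every attribute, so {C, E} is a candidate key.
No proper subset of any of these is a key, and no other minimal superkey exists.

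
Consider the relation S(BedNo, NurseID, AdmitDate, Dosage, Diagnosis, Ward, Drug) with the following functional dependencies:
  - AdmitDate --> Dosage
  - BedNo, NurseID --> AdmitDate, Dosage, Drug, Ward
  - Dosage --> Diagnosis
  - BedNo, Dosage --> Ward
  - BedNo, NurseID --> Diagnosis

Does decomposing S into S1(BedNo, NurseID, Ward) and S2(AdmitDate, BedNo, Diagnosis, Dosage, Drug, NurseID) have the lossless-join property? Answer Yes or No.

Yes

Common attributes: {BedNo, NurseID}; their closure is {AdmitDate, BedNo, Diagnosis, Dosage, Drug, NurseID, Ward}.
This includes all of S1, so the common attributes are a superkey of S1 — the join is lossless.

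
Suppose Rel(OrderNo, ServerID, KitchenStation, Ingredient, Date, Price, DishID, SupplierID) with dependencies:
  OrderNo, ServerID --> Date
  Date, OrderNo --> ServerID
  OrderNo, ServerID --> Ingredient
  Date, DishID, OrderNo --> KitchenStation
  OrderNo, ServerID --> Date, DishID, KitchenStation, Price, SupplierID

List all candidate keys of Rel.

No FD produces {OrderNo}, so it must be in every candidate key.
Closure of {Date, OrderNo} is {Date, DishID, Ingredient, KitchenStation, OrderNo, Price, ServerID, SupplierID}, the whole schema; {Date, OrderNo} is a candidate key.
Closure of {OrderNo, ServerID} is {Date, DishID, Ingredient, KitchenStation, OrderNo, Price, ServerID, SupplierID}, the whole schema; {OrderNo, ServerID} is a candidate key.
These are minimal and exhaustive — every other superkey contains one of them.

{Date, OrderNo}, {OrderNo, ServerID}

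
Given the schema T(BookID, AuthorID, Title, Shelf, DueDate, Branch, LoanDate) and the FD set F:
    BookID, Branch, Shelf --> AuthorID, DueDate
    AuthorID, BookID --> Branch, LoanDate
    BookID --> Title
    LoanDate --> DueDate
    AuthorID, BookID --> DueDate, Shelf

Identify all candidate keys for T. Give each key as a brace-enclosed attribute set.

{AuthorID, BookID}, {BookID, Branch, Shelf}

{BookID} never appears on the right of any FD, so every key must include it.
Closure of {AuthorID, BookID} is {AuthorID, BookID, Branch, DueDate, LoanDate, Shelf, Title}, the whole schema; {AuthorID, BookID} is a candidate key.
Closure of {BookID, Branch, Shelf} is {AuthorID, BookID, Branch, DueDate, LoanDate, Shelf, Title}, the whole schema; {BookID, Branch, Shelf} is a candidate key.
These are minimal and exhaustive — every other superkey contains one of them.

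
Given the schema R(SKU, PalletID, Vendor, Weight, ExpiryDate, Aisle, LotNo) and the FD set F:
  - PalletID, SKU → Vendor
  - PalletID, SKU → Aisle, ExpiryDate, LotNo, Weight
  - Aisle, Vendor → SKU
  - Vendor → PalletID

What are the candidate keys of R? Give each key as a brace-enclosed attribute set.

{Aisle, Vendor}, {PalletID, SKU}, {SKU, Vendor}

{Aisle, Vendor} is a candidate key since {Aisle, Vendor}⁺ = {Aisle, ExpiryDate, LotNo, PalletID, SKU, Vendor, Weight} covers every attribute.
{PalletID, SKU} is a candidate key since {PalletID, SKU}⁺ = {Aisle, ExpiryDate, LotNo, PalletID, SKU, Vendor, Weight} covers every attribute.
{SKU, Vendor} is a candidate key since {SKU, Vendor}⁺ = {Aisle, ExpiryDate, LotNo, PalletID, SKU, Vendor, Weight} covers every attribute.
No proper subset of any of these is a key, and no other minimal superkey exists.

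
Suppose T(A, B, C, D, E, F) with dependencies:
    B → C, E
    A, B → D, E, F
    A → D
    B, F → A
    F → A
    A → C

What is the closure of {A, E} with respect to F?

Start with {A, E}.
A → D applies; add {D} → now {A, D, E}.
A → C applies; add {C} → now {A, C, D, E}.
No further FD applies.

{A, C, D, E}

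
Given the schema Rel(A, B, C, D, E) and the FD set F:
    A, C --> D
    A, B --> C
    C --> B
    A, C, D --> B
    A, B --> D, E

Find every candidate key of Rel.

{A} never appears on the right of any FD, so every key must include it.
{A, B} is a candidate key since {A, B}⁺ = {A, B, C, D, E} covers every attribute.
{A, C} is a candidate key since {A, C}⁺ = {A, B, C, D, E} covers every attribute.
These are minimal and exhaustive — every other superkey contains one of them.

{A, B}, {A, C}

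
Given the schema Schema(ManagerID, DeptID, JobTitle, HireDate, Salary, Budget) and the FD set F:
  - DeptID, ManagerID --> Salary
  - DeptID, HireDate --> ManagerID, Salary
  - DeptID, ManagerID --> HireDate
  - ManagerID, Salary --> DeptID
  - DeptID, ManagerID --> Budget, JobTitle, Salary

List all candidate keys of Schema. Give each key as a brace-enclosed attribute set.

Closure of {DeptID, HireDate} is {Budget, DeptID, HireDate, JobTitle, ManagerID, Salary}, the whole schema; {DeptID, HireDate} is a candidate key.
Closure of {DeptID, ManagerID} is {Budget, DeptID, HireDate, JobTitle, ManagerID, Salary}, the whole schema; {DeptID, ManagerID} is a candidate key.
Closure of {ManagerID, Salary} is {Budget, DeptID, HireDate, JobTitle, ManagerID, Salary}, the whole schema; {ManagerID, Salary} is a candidate key.
These are minimal and exhaustive — every other superkey contains one of them.

{DeptID, HireDate}, {DeptID, ManagerID}, {ManagerID, Salary}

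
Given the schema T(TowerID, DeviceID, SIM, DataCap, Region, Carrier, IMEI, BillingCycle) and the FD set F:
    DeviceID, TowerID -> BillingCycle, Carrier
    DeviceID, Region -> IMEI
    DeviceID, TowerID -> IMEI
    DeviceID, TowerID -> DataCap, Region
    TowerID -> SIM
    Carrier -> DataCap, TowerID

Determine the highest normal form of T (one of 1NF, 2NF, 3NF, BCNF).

1NF

Candidate keys: {Carrier, DeviceID}, {DeviceID, TowerID}. Prime attributes: {Carrier, DeviceID, TowerID}.
DeviceID, Region -> IMEI breaks BCNF: {DeviceID, Region}⁺ = {DeviceID, IMEI, Region}, so {DeviceID, Region} is not a superkey.
DeviceID, Region -> IMEI has non-prime {IMEI} on the right and a non-superkey on the left, so 3NF fails.
Since {Carrier} ⊂ {Carrier, DeviceID} and {Carrier}⁺ ⊇ {DataCap, SIM} with {DataCap, SIM} non-prime, there is a partial dependency; 2NF fails.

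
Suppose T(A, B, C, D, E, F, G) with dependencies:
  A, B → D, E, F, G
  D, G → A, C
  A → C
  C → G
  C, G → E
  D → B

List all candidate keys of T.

{A, B}, {A, D}, {C, D}, {D, G}

{A, B}⁺ = {A, B, C, D, E, F, G} — all of the relation — so {A, B} is a candidate key.
{A, D}⁺ = {A, B, C, D, E, F, G} — all of the relation — so {A, D} is a candidate key.
{C, D}⁺ = {A, B, C, D, E, F, G} — all of the relation — so {C, D} is a candidate key.
{D, G}⁺ = {A, B, C, D, E, F, G} — all of the relation — so {D, G} is a candidate key.
No proper subset of any of these is a key, and no other minimal superkey exists.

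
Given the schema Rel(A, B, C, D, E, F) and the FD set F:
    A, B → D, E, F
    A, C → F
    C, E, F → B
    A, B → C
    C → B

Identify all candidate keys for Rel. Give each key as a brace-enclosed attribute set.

{A, B}, {A, C}

Attributes never on any right-hand side: {A} — every candidate key must contain it.
{A, B} is a candidate key since {A, B}⁺ = {A, B, C, D, E, F} covers every attribute.
{A, C} is a candidate key since {A, C}⁺ = {A, B, C, D, E, F} covers every attribute.
Any other superkey properly contains one of these, so there are no further candidate keys.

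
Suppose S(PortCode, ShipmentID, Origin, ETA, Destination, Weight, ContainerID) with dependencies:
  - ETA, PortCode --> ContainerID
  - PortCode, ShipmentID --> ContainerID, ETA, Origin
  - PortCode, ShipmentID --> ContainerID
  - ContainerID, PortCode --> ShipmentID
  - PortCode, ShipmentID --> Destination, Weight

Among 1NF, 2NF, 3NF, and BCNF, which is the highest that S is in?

BCNF

Candidate keys: {ContainerID, PortCode}, {ETA, PortCode}, {PortCode, ShipmentID}. Prime attributes: {ContainerID, ETA, PortCode, ShipmentID}.
Every FD has a superkey on the left, so the relation is in BCNF.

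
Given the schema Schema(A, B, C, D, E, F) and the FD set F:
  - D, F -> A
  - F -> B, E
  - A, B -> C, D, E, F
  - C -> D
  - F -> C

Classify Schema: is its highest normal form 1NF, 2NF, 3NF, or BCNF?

2NF

Candidate keys: {A, B}, {F}. Prime attributes: {A, B, F}.
C -> D breaks BCNF: {C}⁺ = {C, D}, so {C} is not a superkey.
C -> D determines the non-prime attribute {D} from a non-superkey — 3NF is violated.
No proper subset of a key has a non-prime attribute in its closure, so there is no partial dependency; 2NF holds.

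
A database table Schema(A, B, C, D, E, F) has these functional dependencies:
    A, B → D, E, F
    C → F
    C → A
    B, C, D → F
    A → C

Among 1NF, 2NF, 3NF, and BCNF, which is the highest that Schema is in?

Candidate keys: {A, B}, {B, C}. Prime attributes: {A, B, C}.
C → F breaks BCNF: {C}⁺ = {A, C, F}, so {C} is not a superkey.
Because {F} is non-prime and the left side of C → F is not a superkey, the relation is not in 3NF.
{A} is a proper subset of the key {A, B}, and {A}⁺ contains the non-prime attribute {F} — a partial dependency, so 2NF is violated.

1NF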